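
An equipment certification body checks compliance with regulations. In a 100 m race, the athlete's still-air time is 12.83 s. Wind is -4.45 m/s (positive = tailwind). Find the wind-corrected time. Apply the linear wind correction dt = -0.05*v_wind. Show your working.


dt = -0.05 * v_wind = -0.05 * -4.45 = 0.2225 s
t_corrected = t_still + dt = 12.83 + (0.2225)
t_corrected = 13.0525 s

13.0525 s


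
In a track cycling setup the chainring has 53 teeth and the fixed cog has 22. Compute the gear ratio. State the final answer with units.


GR = front_teeth / rear_teeth
GR = 53 / 22
GR = 2.4091

2.4091


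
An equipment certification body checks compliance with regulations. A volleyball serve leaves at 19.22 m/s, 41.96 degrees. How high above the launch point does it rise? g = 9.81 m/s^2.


H = (v*sin(theta))^2 / (2*g)
vy = v*sin(theta) = 19.22 * sin(41.96 deg) = 12.8507 m/s
H = vy^2 / (2*g) = 165.1409 / (2*9.81)
H = 165.1409 / 19.62 = 8.417 m

8.417 m


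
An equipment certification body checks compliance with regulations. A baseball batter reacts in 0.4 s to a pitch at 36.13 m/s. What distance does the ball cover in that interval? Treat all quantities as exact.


d = v * t
d = 36.13 * 0.4
d = 14.452 m

14.452 m


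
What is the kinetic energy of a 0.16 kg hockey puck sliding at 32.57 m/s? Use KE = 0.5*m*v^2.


KE = 0.5 * m * v^2
KE = 0.5 * 0.16 * 32.57^2
KE = 0.5 * 0.16 * 1060.8049 = 84.8644 J

84.8644 J


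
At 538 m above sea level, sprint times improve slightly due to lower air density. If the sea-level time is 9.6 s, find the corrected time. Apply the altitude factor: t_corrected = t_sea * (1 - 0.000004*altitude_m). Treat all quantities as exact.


Correction factor = 1 - 0.000004 * 538 = 0.997848
t_corrected = t_sea * factor = 9.6 * 0.997848
t_corrected = 9.5793 s

9.5793 s


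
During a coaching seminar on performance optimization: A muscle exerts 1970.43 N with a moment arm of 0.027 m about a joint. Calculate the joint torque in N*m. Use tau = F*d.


tau = F * d
tau = 1970.43 * 0.027
tau = 53.2016 N*m

53.2016 N*m


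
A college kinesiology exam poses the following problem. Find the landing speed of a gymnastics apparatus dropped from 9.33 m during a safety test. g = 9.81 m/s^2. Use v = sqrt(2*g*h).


v = sqrt(2 * g * h)
v = sqrt(2 * 9.81 * 9.33)
v = sqrt(183.0546) = 13.5298 m/s

13.5298 m/s


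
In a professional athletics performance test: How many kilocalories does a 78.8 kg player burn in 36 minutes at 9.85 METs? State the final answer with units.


kcal = MET * mass * time_hr
Convert time: 36 min = 0.6 hr
kcal = 9.85 * 78.8 * 0.6
kcal = 465.708 kcal

465.708 kcal


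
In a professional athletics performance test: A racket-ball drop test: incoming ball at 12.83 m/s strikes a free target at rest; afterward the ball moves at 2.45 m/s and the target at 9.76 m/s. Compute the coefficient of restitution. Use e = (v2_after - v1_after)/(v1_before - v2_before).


e = (v2_after - v1_after) / (v1_before - v2_before)
Numerator = 9.76 - 2.45 = 7.31
Denominator = 12.83 - 0 = 12.83
e = 7.31 / 12.83 = 0.5698

0.5698


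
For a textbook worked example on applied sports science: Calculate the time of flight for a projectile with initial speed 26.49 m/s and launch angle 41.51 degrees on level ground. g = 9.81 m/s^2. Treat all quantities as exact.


T = 2*v*sin(theta)/g
sin(theta) = sin(41.51 deg) = 0.6628
T = 2*26.49*0.6628 / 9.81
T = 35.1125 / 9.81 = 3.5793 s

3.5793 s


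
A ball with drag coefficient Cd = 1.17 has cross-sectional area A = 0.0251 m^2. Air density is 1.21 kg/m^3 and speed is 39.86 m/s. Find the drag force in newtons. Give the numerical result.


Fd = 0.5 * Cd * rho * A * v^2
Fd = 0.5 * 1.17 * 1.21 * 0.0251 * 39.86^2
v^2 = 1588.8196
Fd = 0.5 * 1.17 * 1.21 * 0.0251 * 1588.8196 = 28.2286 N

28.2286 N


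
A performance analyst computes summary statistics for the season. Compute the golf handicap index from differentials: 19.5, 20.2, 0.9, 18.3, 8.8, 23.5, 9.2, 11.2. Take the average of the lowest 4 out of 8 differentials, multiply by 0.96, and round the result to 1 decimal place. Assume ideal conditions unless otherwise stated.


All differentials: 19.5, 20.2, 0.9, 18.3, 8.8, 23.5, 9.2, 11.2
Sorted: 0.9, 8.8, 9.2, 11.2, 18.3, 19.5, 20.2, 23.5
Best 4: 0.9, 8.8, 9.2, 11.2
Average of best = 30.1 / 4 = 7.525
Raw index = 7.525 * 0.96 = 7.224
Handicap index = round(7.224, 1) = 7.2

7.2


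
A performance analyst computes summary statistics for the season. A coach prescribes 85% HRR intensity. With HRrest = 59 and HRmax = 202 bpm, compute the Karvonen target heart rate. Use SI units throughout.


Target = HRrest + pct*(HRmax - HRrest)
Heart rate reserve = HRmax - HRrest = 202 - 59 = 143 bpm
Fraction = 85% = 0.85
Target = 59 + 0.85 * 143
Target = 59 + 121.55 = 180.55 bpm

180.55 bpm


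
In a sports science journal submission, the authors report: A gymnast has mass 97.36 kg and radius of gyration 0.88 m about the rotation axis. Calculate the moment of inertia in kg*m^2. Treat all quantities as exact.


I = m * k^2
I = 97.36 * 0.88^2
I = 97.36 * 0.7744 = 75.3956 kg*m^2

75.3956 kg*m^2


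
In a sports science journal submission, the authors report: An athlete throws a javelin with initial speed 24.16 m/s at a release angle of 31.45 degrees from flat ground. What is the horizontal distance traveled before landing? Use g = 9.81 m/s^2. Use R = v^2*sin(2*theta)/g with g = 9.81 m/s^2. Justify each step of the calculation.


R = v^2 * sin(2*theta) / g
Convert angle to radians: theta = 31.45 deg = 0.5489 rad
sin(2*theta) = sin(1.0978) = 0.8902
R = 24.16^2 * 0.8902 / 9.81
R = 583.7056 * 0.8902 / 9.81 = 52.9686 m

52.9686 m


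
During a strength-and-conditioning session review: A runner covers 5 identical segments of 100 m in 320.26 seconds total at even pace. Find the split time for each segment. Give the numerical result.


Split time = total_time / n_laps = 320.26 / 5
Split time = 64.052 s per lap

64.052 s


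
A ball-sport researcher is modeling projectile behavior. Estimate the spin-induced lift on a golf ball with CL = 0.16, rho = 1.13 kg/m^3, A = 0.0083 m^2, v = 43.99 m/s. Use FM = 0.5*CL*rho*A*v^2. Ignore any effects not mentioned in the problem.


FM = 0.5 * CL * rho * A * v^2
FM = 0.5 * 0.16 * 1.13 * 0.0083 * 43.99^2
v^2 = 1935.1201
FM = 0.5 * 0.16 * 1.13 * 0.0083 * 1935.1201 = 1.452 N

1.452 N


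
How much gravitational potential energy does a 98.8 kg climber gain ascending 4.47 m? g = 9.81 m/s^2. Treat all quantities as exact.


PE = m * g * h
PE = 98.8 * 9.81 * 4.47
PE = 969.228 * 4.47 = 4332.4492 J

4332.4492 J


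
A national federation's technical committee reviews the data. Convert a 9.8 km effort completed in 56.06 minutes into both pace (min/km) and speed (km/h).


Pace = time / distance = 56.06 min / 9.8 km = 5.7204 min/km
Speed = distance / time_in_hours = 9.8 / 0.9343 hr
Speed = 10.4888 km/h

5.7204 min/km, 10.4888 km/h


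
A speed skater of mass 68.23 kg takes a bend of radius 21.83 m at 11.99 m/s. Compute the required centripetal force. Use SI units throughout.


Fc = m * v^2 / r
v^2 = 11.99^2 = 143.7601
Fc = 68.23 * 143.7601 / 21.83
Fc = 9808.7516 / 21.83 = 449.3244 N

449.3244 N


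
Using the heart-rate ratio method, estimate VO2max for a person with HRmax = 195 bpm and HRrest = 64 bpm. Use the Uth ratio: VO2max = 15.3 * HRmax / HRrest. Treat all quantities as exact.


VO2max = 15.3 * HRmax / HRrest
VO2max = 15.3 * 195 / 64
VO2max = 2983.5 / 64 = 46.6172 mL/kg/min

46.6172 mL/kg/min


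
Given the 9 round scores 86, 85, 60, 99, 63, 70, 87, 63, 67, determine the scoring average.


Average = sum / n
Sum = 680
Average = 680 / 9 = 75.5556

75.5556


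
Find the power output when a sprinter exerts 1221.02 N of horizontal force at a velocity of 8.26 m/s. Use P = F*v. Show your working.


P = F * v
P = 1221.02 * 8.26
P = 10085.6252 W

10085.6252 W


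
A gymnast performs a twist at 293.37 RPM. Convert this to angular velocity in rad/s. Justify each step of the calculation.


omega = RPM * 2 * pi / 60
omega = 293.37 * 2 * 3.14159 / 60
omega = 1843.2981 / 60 = 30.7216 rad/s

30.7216 rad/s


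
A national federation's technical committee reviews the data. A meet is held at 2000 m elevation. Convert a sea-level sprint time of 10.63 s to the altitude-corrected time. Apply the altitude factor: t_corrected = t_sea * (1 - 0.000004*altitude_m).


Correction factor = 1 - 0.000004 * 2000 = 0.992
t_corrected = t_sea * factor = 10.63 * 0.992
t_corrected = 10.545 s

10.545 s


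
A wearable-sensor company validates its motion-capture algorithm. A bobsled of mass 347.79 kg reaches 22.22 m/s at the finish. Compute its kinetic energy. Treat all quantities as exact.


KE = 0.5 * m * v^2
KE = 0.5 * 347.79 * 22.22^2
KE = 0.5 * 347.79 * 493.7284 = 85856.9001 J

85856.9001 J


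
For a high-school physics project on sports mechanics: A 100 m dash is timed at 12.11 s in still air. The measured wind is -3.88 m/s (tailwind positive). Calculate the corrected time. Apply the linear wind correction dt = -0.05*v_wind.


dt = -0.05 * v_wind = -0.05 * -3.88 = 0.194 s
t_corrected = t_still + dt = 12.11 + (0.194)
t_corrected = 12.304 s

12.304 s


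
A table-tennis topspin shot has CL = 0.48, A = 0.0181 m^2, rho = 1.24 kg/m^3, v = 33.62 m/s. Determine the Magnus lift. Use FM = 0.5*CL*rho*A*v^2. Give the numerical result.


FM = 0.5 * CL * rho * A * v^2
FM = 0.5 * 0.48 * 1.24 * 0.0181 * 33.62^2
v^2 = 1130.3044
FM = 0.5 * 0.48 * 1.24 * 0.0181 * 1130.3044 = 6.0885 N

6.0885 N


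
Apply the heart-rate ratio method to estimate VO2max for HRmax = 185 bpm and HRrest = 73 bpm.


VO2max = 15.3 * HRmax / HRrest
VO2max = 15.3 * 185 / 73
VO2max = 2830.5 / 73 = 38.774 mL/kg/min

38.774 mL/kg/min


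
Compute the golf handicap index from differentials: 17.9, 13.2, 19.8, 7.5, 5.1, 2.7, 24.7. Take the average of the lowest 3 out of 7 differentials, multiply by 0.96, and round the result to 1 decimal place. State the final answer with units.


All differentials: 17.9, 13.2, 19.8, 7.5, 5.1, 2.7, 24.7
Sorted: 2.7, 5.1, 7.5, 13.2, 17.9, 19.8, 24.7
Best 3: 2.7, 5.1, 7.5
Average of best = 15.3 / 3 = 5.1
Raw index = 5.1 * 0.96 = 4.896
Handicap index = round(4.896, 1) = 4.9

4.9


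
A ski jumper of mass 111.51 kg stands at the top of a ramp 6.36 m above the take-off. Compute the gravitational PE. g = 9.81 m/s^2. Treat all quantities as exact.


PE = m * g * h
PE = 111.51 * 9.81 * 6.36
PE = 1093.9131 * 6.36 = 6957.2873 J

6957.2873 J


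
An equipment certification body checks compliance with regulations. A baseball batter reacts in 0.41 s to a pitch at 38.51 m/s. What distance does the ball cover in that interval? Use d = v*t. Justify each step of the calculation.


d = v * t
d = 38.51 * 0.41
d = 15.7891 m

15.7891 m


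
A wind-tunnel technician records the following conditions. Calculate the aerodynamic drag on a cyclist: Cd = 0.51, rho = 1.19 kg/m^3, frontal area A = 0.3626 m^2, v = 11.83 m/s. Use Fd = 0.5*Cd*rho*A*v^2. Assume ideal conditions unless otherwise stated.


Fd = 0.5 * Cd * rho * A * v^2
Fd = 0.5 * 0.51 * 1.19 * 0.3626 * 11.83^2
v^2 = 139.9489
Fd = 0.5 * 0.51 * 1.19 * 0.3626 * 139.9489 = 15.3987 N

15.3987 N


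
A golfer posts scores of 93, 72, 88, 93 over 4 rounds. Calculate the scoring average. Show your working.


Average = sum / n
Sum = 346
Average = 346 / 4 = 86.5

86.5


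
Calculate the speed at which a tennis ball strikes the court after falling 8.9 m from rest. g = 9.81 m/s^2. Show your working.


v = sqrt(2 * g * h)
v = sqrt(2 * 9.81 * 8.9)
v = sqrt(174.618) = 13.2143 m/s

13.2143 m/s


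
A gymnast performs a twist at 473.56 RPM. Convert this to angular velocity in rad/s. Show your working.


omega = RPM * 2 * pi / 60
omega = 473.56 * 2 * 3.14159 / 60
omega = 2975.4652 / 60 = 49.5911 rad/s

49.5911 rad/s


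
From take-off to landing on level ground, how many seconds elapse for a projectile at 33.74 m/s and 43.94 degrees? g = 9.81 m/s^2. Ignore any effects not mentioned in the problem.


T = 2*v*sin(theta)/g
sin(theta) = sin(43.94 deg) = 0.6939
T = 2*33.74*0.6939 / 9.81
T = 46.8247 / 9.81 = 4.7732 s

4.7732 s


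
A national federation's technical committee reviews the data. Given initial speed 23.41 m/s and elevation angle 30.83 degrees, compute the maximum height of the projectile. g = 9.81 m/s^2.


H = (v*sin(theta))^2 / (2*g)
vy = v*sin(theta) = 23.41 * sin(30.83 deg) = 11.9975 m/s
H = vy^2 / (2*g) = 143.9388 / (2*9.81)
H = 143.9388 / 19.62 = 7.3363 m

7.3363 m


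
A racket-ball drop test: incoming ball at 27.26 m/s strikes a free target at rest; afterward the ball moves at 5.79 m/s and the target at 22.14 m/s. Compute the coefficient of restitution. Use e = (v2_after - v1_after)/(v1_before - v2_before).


e = (v2_after - v1_after) / (v1_before - v2_before)
Numerator = 22.14 - 5.79 = 16.35
Denominator = 27.26 - 0 = 27.26
e = 16.35 / 27.26 = 0.5998

0.5998


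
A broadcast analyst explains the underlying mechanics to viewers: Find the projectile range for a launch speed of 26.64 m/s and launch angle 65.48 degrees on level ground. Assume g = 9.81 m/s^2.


R = v^2 * sin(2*theta) / g
Convert angle to radians: theta = 65.48 deg = 1.1428 rad
sin(2*theta) = sin(2.2857) = 0.7552
R = 26.64^2 * 0.7552 / 9.81
R = 709.6896 * 0.7552 / 9.81 = 54.6314 m

54.6314 m


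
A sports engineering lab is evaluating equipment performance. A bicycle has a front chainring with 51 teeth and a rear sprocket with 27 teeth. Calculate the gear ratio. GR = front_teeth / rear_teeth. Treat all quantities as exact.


GR = front_teeth / rear_teeth
GR = 51 / 27
GR = 1.8889

1.8889


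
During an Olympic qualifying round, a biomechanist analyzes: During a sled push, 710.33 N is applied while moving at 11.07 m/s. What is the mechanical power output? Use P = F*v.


P = F * v
P = 710.33 * 11.07
P = 7863.3531 W

7863.3531 W


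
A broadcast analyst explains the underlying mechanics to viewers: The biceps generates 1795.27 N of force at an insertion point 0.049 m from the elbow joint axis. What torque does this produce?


tau = F * d
tau = 1795.27 * 0.049
tau = 87.9682 N*m

87.9682 N*m


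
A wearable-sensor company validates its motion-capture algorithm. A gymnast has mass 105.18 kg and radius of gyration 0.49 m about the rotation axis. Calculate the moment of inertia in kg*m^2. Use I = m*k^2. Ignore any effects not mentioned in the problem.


I = m * k^2
I = 105.18 * 0.49^2
I = 105.18 * 0.2401 = 25.2537 kg*m^2

25.2537 kg*m^2


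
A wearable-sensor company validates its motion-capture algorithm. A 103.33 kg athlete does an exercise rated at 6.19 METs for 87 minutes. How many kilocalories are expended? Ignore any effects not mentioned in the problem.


kcal = MET * mass * time_hr
Convert time: 87 min = 1.45 hr
kcal = 6.19 * 103.33 * 1.45
kcal = 927.4384 kcal

927.4384 kcal


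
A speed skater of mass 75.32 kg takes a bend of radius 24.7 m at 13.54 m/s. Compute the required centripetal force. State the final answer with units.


Fc = m * v^2 / r
v^2 = 13.54^2 = 183.3316
Fc = 75.32 * 183.3316 / 24.7
Fc = 13808.5361 / 24.7 = 559.05 N

559.05 N


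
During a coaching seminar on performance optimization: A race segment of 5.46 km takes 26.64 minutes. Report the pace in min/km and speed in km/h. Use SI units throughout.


Pace = time / distance = 26.64 min / 5.46 km = 4.8791 min/km
Speed = distance / time_in_hours = 5.46 / 0.444 hr
Speed = 12.2973 km/h

4.8791 min/km, 12.2973 km/h


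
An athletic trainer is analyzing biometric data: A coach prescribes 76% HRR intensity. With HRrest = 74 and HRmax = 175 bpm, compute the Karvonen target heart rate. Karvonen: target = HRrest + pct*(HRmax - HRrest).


Target = HRrest + pct*(HRmax - HRrest)
Heart rate reserve = HRmax - HRrest = 175 - 74 = 101 bpm
Fraction = 76% = 0.76
Target = 74 + 0.76 * 101
Target = 74 + 76.76 = 150.76 bpm

150.76 bpm


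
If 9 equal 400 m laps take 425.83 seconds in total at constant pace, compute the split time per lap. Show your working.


Split time = total_time / n_laps = 425.83 / 9
Split time = 47.3144 s per lap

47.3144 s


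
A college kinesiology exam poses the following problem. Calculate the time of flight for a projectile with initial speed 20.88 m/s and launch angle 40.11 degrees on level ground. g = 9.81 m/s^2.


T = 2*v*sin(theta)/g
sin(theta) = sin(40.11 deg) = 0.6443
T = 2*20.88*0.6443 / 9.81
T = 26.9042 / 9.81 = 2.7425 s

2.7425 s


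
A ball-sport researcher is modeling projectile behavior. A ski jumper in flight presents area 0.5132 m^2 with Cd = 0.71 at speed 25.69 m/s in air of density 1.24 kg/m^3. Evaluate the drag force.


Fd = 0.5 * Cd * rho * A * v^2
Fd = 0.5 * 0.71 * 1.24 * 0.5132 * 25.69^2
v^2 = 659.9761
Fd = 0.5 * 0.71 * 1.24 * 0.5132 * 659.9761 = 149.0956 N

149.0956 N


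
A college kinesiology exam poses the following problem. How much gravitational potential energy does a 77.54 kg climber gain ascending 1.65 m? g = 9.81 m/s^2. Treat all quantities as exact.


PE = m * g * h
PE = 77.54 * 9.81 * 1.65
PE = 760.6674 * 1.65 = 1255.1012 J

1255.1012 J


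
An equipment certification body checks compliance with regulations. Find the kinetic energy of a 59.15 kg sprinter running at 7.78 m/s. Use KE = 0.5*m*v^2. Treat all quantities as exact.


KE = 0.5 * m * v^2
KE = 0.5 * 59.15 * 7.78^2
KE = 0.5 * 59.15 * 60.5284 = 1790.1274 J

1790.1274 J


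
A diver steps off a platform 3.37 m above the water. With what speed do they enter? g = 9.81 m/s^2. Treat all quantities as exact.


v = sqrt(2 * g * h)
v = sqrt(2 * 9.81 * 3.37)
v = sqrt(66.1194) = 8.1314 m/s

8.1314 m/s


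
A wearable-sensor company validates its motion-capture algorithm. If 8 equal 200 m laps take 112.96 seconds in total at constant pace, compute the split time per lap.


Split time = total_time / n_laps = 112.96 / 8
Split time = 14.12 s per lap

14.12 s


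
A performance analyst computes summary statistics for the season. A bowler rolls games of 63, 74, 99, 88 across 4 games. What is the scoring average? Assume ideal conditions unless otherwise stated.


Average = sum / n
Sum = 324
Average = 324 / 4 = 81

81


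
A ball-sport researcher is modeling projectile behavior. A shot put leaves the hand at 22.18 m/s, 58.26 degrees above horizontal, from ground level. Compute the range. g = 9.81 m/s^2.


R = v^2 * sin(2*theta) / g
Convert angle to radians: theta = 58.26 deg = 1.0168 rad
sin(2*theta) = sin(2.0337) = 0.8948
R = 22.18^2 * 0.8948 / 9.81
R = 491.9524 * 0.8948 / 9.81 = 44.8714 m

44.8714 m


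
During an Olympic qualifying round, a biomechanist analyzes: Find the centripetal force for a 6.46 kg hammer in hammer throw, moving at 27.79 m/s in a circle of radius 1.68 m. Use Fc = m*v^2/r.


Fc = m * v^2 / r
v^2 = 27.79^2 = 772.2841
Fc = 6.46 * 772.2841 / 1.68
Fc = 4988.9553 / 1.68 = 2969.6162 N

2969.6162 N


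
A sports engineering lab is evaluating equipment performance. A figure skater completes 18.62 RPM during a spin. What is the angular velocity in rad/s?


omega = RPM * 2 * pi / 60
omega = 18.62 * 2 * 3.14159 / 60
omega = 116.9929 / 60 = 1.9499 rad/s

1.9499 rad/s


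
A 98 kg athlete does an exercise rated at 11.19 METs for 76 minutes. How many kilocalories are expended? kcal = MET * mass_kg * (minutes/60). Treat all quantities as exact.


kcal = MET * mass * time_hr
Convert time: 76 min = 1.2667 hr
kcal = 11.19 * 98 * 1.2667
kcal = 1389.052 kcal

1389.052 kcal


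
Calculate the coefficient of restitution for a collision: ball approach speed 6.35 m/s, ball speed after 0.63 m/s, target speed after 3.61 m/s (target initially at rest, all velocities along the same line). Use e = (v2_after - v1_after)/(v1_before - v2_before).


e = (v2_after - v1_after) / (v1_before - v2_before)
Numerator = 3.61 - 0.63 = 2.98
Denominator = 6.35 - 0 = 6.35
e = 2.98 / 6.35 = 0.4693

0.4693


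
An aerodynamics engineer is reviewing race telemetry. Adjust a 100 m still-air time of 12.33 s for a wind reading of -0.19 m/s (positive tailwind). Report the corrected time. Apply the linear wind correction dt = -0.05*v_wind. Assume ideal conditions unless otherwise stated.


dt = -0.05 * v_wind = -0.05 * -0.19 = 0.0095 s
t_corrected = t_still + dt = 12.33 + (0.0095)
t_corrected = 12.3395 s

12.3395 s


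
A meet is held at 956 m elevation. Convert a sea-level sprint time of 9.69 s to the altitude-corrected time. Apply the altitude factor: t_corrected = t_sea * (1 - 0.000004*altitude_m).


Correction factor = 1 - 0.000004 * 956 = 0.996176
t_corrected = t_sea * factor = 9.69 * 0.996176
t_corrected = 9.6529 s

9.6529 s


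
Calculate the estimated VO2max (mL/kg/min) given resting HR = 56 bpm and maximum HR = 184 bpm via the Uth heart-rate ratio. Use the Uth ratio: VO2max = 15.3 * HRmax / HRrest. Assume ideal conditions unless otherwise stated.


VO2max = 15.3 * HRmax / HRrest
VO2max = 15.3 * 184 / 56
VO2max = 2815.2 / 56 = 50.2714 mL/kg/min

50.2714 mL/kg/min


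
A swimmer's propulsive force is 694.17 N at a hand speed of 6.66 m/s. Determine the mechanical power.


P = F * v
P = 694.17 * 6.66
P = 4623.1722 W

4623.1722 W


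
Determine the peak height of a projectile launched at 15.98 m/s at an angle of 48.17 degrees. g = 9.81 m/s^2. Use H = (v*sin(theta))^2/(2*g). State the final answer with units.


H = (v*sin(theta))^2 / (2*g)
vy = v*sin(theta) = 15.98 * sin(48.17 deg) = 11.9071 m/s
H = vy^2 / (2*g) = 141.7797 / (2*9.81)
H = 141.7797 / 19.62 = 7.2263 m

7.2263 m


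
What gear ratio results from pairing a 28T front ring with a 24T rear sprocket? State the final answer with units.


GR = front_teeth / rear_teeth
GR = 28 / 24
GR = 1.1667

1.1667


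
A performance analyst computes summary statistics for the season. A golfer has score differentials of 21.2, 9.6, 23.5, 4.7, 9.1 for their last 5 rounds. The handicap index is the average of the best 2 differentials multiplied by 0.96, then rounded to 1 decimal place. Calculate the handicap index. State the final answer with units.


All differentials: 21.2, 9.6, 23.5, 4.7, 9.1
Sorted: 4.7, 9.1, 9.6, 21.2, 23.5
Best 2: 4.7, 9.1
Average of best = 13.8 / 2 = 6.9
Raw index = 6.9 * 0.96 = 6.624
Handicap index = round(6.624, 1) = 6.6

6.6


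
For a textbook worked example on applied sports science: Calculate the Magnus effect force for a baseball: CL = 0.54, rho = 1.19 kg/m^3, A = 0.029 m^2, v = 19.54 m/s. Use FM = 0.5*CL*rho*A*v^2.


FM = 0.5 * CL * rho * A * v^2
FM = 0.5 * 0.54 * 1.19 * 0.029 * 19.54^2
v^2 = 381.8116
FM = 0.5 * 0.54 * 1.19 * 0.029 * 381.8116 = 3.5576 N

3.5576 N


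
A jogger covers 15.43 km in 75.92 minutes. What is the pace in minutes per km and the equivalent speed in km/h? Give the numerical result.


Pace = time / distance = 75.92 min / 15.43 km = 4.9203 min/km
Speed = distance / time_in_hours = 15.43 / 1.2653 hr
Speed = 12.1944 km/h

4.9203 min/km, 12.1944 km/h


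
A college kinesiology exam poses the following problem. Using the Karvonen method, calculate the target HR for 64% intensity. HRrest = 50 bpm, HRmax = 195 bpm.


Target = HRrest + pct*(HRmax - HRrest)
Heart rate reserve = HRmax - HRrest = 195 - 50 = 145 bpm
Fraction = 64% = 0.64
Target = 50 + 0.64 * 145
Target = 50 + 92.8 = 142.8 bpm

142.8 bpm


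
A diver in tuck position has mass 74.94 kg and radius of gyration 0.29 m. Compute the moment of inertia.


I = m * k^2
I = 74.94 * 0.29^2
I = 74.94 * 0.0841 = 6.3025 kg*m^2

6.3025 kg*m^2


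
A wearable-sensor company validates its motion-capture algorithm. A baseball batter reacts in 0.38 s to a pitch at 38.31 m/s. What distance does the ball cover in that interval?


d = v * t
d = 38.31 * 0.38
d = 14.5578 m

14.5578 m


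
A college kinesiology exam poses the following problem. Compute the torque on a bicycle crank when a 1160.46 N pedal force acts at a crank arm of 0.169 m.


tau = F * d
tau = 1160.46 * 0.169
tau = 196.1177 N*m

196.1177 N*m


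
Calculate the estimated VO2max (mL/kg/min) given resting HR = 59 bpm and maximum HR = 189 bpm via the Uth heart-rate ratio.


VO2max = 15.3 * HRmax / HRrest
VO2max = 15.3 * 189 / 59
VO2max = 2891.7 / 59 = 49.0119 mL/kg/min

49.0119 mL/kg/min


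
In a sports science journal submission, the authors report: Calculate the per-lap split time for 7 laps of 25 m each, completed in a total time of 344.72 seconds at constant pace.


Split time = total_time / n_laps = 344.72 / 7
Split time = 49.2457 s per lap

49.2457 s


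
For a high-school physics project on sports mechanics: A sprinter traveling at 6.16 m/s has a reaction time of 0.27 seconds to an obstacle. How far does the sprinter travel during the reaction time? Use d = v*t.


d = v * t
d = 6.16 * 0.27
d = 1.6632 m

1.6632 m


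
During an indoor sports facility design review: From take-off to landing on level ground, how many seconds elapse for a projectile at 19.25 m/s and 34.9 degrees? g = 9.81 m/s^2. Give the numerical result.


T = 2*v*sin(theta)/g
sin(theta) = sin(34.9 deg) = 0.5721
T = 2*19.25*0.5721 / 9.81
T = 22.0276 / 9.81 = 2.2454 s

2.2454 s


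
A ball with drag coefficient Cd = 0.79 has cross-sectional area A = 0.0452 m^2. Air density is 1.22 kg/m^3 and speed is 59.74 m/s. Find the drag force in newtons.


Fd = 0.5 * Cd * rho * A * v^2
Fd = 0.5 * 0.79 * 1.22 * 0.0452 * 59.74^2
v^2 = 3568.8676
Fd = 0.5 * 0.79 * 1.22 * 0.0452 * 3568.8676 = 77.7366 N

77.7366 N


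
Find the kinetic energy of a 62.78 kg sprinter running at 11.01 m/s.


KE = 0.5 * m * v^2
KE = 0.5 * 62.78 * 11.01^2
KE = 0.5 * 62.78 * 121.2201 = 3805.0989 J

3805.0989 J


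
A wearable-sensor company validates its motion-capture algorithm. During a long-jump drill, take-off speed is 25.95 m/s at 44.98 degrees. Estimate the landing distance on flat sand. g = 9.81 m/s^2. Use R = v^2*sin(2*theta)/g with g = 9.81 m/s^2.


R = v^2 * sin(2*theta) / g
Convert angle to radians: theta = 44.98 deg = 0.785 rad
sin(2*theta) = sin(1.5701) = 1
R = 25.95^2 * 1 / 9.81
R = 673.4025 * 1 / 9.81 = 68.6445 m

68.6445 m


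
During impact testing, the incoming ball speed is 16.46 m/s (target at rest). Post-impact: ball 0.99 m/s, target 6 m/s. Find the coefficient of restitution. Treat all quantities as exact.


e = (v2_after - v1_after) / (v1_before - v2_before)
Numerator = 6 - 0.99 = 5.01
Denominator = 16.46 - 0 = 16.46
e = 5.01 / 16.46 = 0.3044

0.3044


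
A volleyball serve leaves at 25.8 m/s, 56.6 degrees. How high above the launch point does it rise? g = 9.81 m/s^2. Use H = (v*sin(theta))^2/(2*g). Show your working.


H = (v*sin(theta))^2 / (2*g)
vy = v*sin(theta) = 25.8 * sin(56.6 deg) = 21.5391 m/s
H = vy^2 / (2*g) = 463.9317 / (2*9.81)
H = 463.9317 / 19.62 = 23.6459 m

23.6459 m


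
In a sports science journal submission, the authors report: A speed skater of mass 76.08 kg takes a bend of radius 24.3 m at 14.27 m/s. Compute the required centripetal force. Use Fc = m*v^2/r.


Fc = m * v^2 / r
v^2 = 14.27^2 = 203.6329
Fc = 76.08 * 203.6329 / 24.3
Fc = 15492.391 / 24.3 = 637.547 N

637.547 N


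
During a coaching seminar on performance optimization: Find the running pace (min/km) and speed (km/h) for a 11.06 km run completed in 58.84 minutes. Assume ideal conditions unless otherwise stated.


Pace = time / distance = 58.84 min / 11.06 km = 5.3201 min/km
Speed = distance / time_in_hours = 11.06 / 0.9807 hr
Speed = 11.278 km/h

5.3201 min/km, 11.278 km/h


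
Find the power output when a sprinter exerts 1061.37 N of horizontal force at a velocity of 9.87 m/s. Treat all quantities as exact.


P = F * v
P = 1061.37 * 9.87
P = 10475.7219 W

10475.7219 W


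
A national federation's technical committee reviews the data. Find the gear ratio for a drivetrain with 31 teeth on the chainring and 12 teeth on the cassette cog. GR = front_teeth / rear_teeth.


GR = front_teeth / rear_teeth
GR = 31 / 12
GR = 2.5833

2.5833


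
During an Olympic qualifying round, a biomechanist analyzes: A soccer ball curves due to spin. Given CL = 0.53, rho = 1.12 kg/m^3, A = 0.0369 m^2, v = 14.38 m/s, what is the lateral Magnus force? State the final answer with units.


FM = 0.5 * CL * rho * A * v^2
FM = 0.5 * 0.53 * 1.12 * 0.0369 * 14.38^2
v^2 = 206.7844
FM = 0.5 * 0.53 * 1.12 * 0.0369 * 206.7844 = 2.2647 N

2.2647 N


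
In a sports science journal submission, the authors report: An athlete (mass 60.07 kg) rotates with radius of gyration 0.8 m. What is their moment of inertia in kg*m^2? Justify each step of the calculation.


I = m * k^2
I = 60.07 * 0.8^2
I = 60.07 * 0.64 = 38.4448 kg*m^2

38.4448 kg*m^2


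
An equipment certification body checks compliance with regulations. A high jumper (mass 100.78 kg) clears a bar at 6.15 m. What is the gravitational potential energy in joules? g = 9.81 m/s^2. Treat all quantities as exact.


PE = m * g * h
PE = 100.78 * 9.81 * 6.15
PE = 988.6518 * 6.15 = 6080.2086 J

6080.2086 J


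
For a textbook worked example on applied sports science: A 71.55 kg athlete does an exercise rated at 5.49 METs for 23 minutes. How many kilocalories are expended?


kcal = MET * mass * time_hr
Convert time: 23 min = 0.3833 hr
kcal = 5.49 * 71.55 * 0.3833
kcal = 150.577 kcal

150.577 kcal


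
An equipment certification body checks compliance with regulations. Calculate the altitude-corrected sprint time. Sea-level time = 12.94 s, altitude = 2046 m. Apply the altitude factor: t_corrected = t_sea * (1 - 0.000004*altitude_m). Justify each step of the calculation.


Correction factor = 1 - 0.000004 * 2046 = 0.991816
t_corrected = t_sea * factor = 12.94 * 0.991816
t_corrected = 12.8341 s

12.8341 s


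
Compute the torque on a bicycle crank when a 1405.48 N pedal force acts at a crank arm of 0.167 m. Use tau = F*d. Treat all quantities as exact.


tau = F * d
tau = 1405.48 * 0.167
tau = 234.7152 N*m

234.7152 N*m


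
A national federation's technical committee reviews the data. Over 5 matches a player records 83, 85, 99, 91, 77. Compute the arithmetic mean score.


Average = sum / n
Sum = 435
Average = 435 / 5 = 87

87


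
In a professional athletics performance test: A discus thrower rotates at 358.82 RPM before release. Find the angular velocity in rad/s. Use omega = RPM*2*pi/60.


omega = RPM * 2 * pi / 60
omega = 358.82 * 2 * 3.14159 / 60
omega = 2254.5326 / 60 = 37.5755 rad/s

37.5755 rad/s


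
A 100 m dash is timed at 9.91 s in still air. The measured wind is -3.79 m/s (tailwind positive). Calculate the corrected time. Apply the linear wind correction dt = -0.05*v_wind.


dt = -0.05 * v_wind = -0.05 * -3.79 = 0.1895 s
t_corrected = t_still + dt = 9.91 + (0.1895)
t_corrected = 10.0995 s

10.0995 s


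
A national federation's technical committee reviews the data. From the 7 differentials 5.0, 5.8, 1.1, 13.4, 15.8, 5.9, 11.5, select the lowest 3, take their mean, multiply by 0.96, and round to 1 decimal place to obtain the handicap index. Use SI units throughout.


All differentials: 5.0, 5.8, 1.1, 13.4, 15.8, 5.9, 11.5
Sorted: 1.1, 5.0, 5.8, 5.9, 11.5, 13.4, 15.8
Best 3: 1.1, 5.0, 5.8
Average of best = 11.9 / 3 = 3.9667
Raw index = 3.9667 * 0.96 = 3.808
Handicap index = round(3.808, 1) = 3.8

3.8


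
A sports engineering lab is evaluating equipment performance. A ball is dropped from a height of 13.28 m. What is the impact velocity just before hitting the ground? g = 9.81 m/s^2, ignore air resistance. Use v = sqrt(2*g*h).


v = sqrt(2 * g * h)
v = sqrt(2 * 9.81 * 13.28)
v = sqrt(260.5536) = 16.1417 m/s

16.1417 m/s


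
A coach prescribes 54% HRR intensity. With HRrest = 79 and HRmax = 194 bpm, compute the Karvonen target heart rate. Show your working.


Target = HRrest + pct*(HRmax - HRrest)
Heart rate reserve = HRmax - HRrest = 194 - 79 = 115 bpm
Fraction = 54% = 0.54
Target = 79 + 0.54 * 115
Target = 79 + 62.1 = 141.1 bpm

141.1 bpm


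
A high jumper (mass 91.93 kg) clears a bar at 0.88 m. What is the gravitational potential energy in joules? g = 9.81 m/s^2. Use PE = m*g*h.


PE = m * g * h
PE = 91.93 * 9.81 * 0.88
PE = 901.8333 * 0.88 = 793.6133 J

793.6133 J


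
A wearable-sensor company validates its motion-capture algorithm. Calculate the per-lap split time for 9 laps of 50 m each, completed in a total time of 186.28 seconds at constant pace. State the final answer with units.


Split time = total_time / n_laps = 186.28 / 9
Split time = 20.6978 s per lap

20.6978 s


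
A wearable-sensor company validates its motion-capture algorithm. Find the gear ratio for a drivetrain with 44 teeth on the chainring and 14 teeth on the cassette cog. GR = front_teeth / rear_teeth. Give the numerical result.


GR = front_teeth / rear_teeth
GR = 44 / 14
GR = 3.1429

3.1429


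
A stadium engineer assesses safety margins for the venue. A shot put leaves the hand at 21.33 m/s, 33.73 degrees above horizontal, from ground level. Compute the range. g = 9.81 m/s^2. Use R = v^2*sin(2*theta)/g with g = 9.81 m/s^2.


R = v^2 * sin(2*theta) / g
Convert angle to radians: theta = 33.73 deg = 0.5887 rad
sin(2*theta) = sin(1.1774) = 0.9236
R = 21.33^2 * 0.9236 / 9.81
R = 454.9689 * 0.9236 / 9.81 = 42.8354 m

42.8354 m


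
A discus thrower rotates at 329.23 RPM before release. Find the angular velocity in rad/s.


omega = RPM * 2 * pi / 60
omega = 329.23 * 2 * 3.14159 / 60
omega = 2068.6131 / 60 = 34.4769 rad/s

34.4769 rad/s


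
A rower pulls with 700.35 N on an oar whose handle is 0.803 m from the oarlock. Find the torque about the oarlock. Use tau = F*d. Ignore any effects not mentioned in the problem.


tau = F * d
tau = 700.35 * 0.803
tau = 562.3811 N*m

562.3811 N*m


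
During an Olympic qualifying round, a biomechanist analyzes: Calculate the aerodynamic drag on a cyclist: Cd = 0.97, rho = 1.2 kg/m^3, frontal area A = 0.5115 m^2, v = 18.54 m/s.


Fd = 0.5 * Cd * rho * A * v^2
Fd = 0.5 * 0.97 * 1.2 * 0.5115 * 18.54^2
v^2 = 343.7316
Fd = 0.5 * 0.97 * 1.2 * 0.5115 * 343.7316 = 102.3265 N

102.3265 N


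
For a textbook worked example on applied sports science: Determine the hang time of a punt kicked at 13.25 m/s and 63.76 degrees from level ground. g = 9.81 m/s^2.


T = 2*v*sin(theta)/g
sin(theta) = sin(63.76 deg) = 0.8969
T = 2*13.25*0.8969 / 9.81
T = 23.7692 / 9.81 = 2.423 s

2.423 s


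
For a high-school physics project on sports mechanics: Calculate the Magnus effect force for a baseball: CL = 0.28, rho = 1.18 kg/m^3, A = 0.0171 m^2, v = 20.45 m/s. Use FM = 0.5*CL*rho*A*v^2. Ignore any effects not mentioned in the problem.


FM = 0.5 * CL * rho * A * v^2
FM = 0.5 * 0.28 * 1.18 * 0.0171 * 20.45^2
v^2 = 418.2025
FM = 0.5 * 0.28 * 1.18 * 0.0171 * 418.2025 = 1.1814 N

1.1814 N


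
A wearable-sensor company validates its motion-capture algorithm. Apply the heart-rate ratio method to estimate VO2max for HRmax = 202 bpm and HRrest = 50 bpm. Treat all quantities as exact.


VO2max = 15.3 * HRmax / HRrest
VO2max = 15.3 * 202 / 50
VO2max = 3090.6 / 50 = 61.812 mL/kg/min

61.812 mL/kg/min


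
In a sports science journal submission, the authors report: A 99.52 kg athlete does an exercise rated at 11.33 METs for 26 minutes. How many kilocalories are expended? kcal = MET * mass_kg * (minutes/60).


kcal = MET * mass * time_hr
Convert time: 26 min = 0.4333 hr
kcal = 11.33 * 99.52 * 0.4333
kcal = 488.61 kcal

488.61 kcal


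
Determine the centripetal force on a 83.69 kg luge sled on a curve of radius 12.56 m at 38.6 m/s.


Fc = m * v^2 / r
v^2 = 38.6^2 = 1489.96
Fc = 83.69 * 1489.96 / 12.56
Fc = 124694.7524 / 12.56 = 9927.9261 N

9927.9261 N


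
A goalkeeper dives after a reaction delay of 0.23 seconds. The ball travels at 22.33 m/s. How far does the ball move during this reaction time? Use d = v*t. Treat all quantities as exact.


d = v * t
d = 22.33 * 0.23
d = 5.1359 m

5.1359 m


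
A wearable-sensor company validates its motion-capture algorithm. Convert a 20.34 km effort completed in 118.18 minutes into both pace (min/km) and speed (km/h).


Pace = time / distance = 118.18 min / 20.34 km = 5.8102 min/km
Speed = distance / time_in_hours = 20.34 / 1.9697 hr
Speed = 10.3266 km/h

5.8102 min/km, 10.3266 km/h


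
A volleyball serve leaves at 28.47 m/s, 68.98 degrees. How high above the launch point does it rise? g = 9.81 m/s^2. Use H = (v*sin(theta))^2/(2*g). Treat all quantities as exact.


H = (v*sin(theta))^2 / (2*g)
vy = v*sin(theta) = 28.47 * sin(68.98 deg) = 26.5755 m/s
H = vy^2 / (2*g) = 706.2557 / (2*9.81)
H = 706.2557 / 19.62 = 35.9967 m

35.9967 m


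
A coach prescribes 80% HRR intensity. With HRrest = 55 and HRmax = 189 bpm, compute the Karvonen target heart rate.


Target = HRrest + pct*(HRmax - HRrest)
Heart rate reserve = HRmax - HRrest = 189 - 55 = 134 bpm
Fraction = 80% = 0.8
Target = 55 + 0.8 * 134
Target = 55 + 107.2 = 162.2 bpm

162.2 bpm


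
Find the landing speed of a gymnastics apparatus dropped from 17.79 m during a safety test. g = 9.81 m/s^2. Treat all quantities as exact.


v = sqrt(2 * g * h)
v = sqrt(2 * 9.81 * 17.79)
v = sqrt(349.0398) = 18.6826 m/s

18.6826 m/s


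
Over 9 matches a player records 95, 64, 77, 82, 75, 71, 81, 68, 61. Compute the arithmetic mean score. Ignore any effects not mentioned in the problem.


Average = sum / n
Sum = 674
Average = 674 / 9 = 74.8889

74.8889


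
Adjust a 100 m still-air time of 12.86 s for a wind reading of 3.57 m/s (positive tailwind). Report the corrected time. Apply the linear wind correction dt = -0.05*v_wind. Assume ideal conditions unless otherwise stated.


dt = -0.05 * v_wind = -0.05 * 3.57 = -0.1785 s
t_corrected = t_still + dt = 12.86 + (-0.1785)
t_corrected = 12.6815 s

12.6815 s


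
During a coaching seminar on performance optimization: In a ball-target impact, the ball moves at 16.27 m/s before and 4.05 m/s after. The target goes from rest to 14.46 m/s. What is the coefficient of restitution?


e = (v2_after - v1_after) / (v1_before - v2_before)
Numerator = 14.46 - 4.05 = 10.41
Denominator = 16.27 - 0 = 16.27
e = 10.41 / 16.27 = 0.6398

0.6398


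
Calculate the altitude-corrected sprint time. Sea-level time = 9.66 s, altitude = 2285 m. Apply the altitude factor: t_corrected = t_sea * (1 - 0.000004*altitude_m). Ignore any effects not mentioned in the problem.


Correction factor = 1 - 0.000004 * 2285 = 0.99086
t_corrected = t_sea * factor = 9.66 * 0.99086
t_corrected = 9.5717 s

9.5717 s


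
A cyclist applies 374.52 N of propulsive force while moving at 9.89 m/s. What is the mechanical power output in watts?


P = F * v
P = 374.52 * 9.89
P = 3704.0028 W

3704.0028 W


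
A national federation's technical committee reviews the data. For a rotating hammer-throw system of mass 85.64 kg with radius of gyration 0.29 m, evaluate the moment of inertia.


I = m * k^2
I = 85.64 * 0.29^2
I = 85.64 * 0.0841 = 7.2023 kg*m^2

7.2023 kg*m^2


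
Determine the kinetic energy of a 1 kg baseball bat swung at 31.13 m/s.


KE = 0.5 * m * v^2
KE = 0.5 * 1 * 31.13^2
KE = 0.5 * 1 * 969.0769 = 484.5384 J

484.5384 J


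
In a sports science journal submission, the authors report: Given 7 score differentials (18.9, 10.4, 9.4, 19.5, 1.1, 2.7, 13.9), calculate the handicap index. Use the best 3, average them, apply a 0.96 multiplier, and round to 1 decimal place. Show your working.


All differentials: 18.9, 10.4, 9.4, 19.5, 1.1, 2.7, 13.9
Sorted: 1.1, 2.7, 9.4, 10.4, 13.9, 18.9, 19.5
Best 3: 1.1, 2.7, 9.4
Average of best = 13.2 / 3 = 4.4
Raw index = 4.4 * 0.96 = 4.224
Handicap index = round(4.224, 1) = 4.2

4.2


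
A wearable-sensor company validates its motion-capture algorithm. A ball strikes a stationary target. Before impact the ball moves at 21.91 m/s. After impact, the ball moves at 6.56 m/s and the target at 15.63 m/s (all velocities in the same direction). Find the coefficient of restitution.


e = (v2_after - v1_after) / (v1_before - v2_before)
Numerator = 15.63 - 6.56 = 9.07
Denominator = 21.91 - 0 = 21.91
e = 9.07 / 21.91 = 0.414

0.414
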